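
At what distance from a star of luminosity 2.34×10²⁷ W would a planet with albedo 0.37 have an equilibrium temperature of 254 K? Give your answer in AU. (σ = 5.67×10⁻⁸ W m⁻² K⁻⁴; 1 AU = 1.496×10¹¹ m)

From T_eq⁴ = L(1−A)/(16πσd²): d = √[L(1−A)/(16πσT_eq⁴)].
d = √[2.34×10²⁷ × 0.63 / (16π × 5.67×10⁻⁸ × (254)⁴)] = 3.53×10¹¹ m = 2.36 AU.

d ≈ 2.36 AU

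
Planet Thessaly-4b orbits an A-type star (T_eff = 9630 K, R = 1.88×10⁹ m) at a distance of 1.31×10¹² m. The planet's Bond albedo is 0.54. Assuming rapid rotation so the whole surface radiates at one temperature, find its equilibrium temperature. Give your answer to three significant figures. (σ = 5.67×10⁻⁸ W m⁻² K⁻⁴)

T_eq ≈ 212 K

L = 4πR_⋆²σT_⋆⁴ = 4π(1.88×10⁹)² × 5.67×10⁻⁸ × (9630)⁴ = 2.17×10²⁸ W.
S = L/(4πd²) = 1000 W m⁻².
Energy balance: absorbed = emitted ⇒ πR²·S(1−A) = 4πR²·σT_eq⁴, so T_eq⁴ = S(1−A)/(4σ).
T_eq = [1000 × 0.46 / (4 × 5.67×10⁻⁸)]^(1/4) = (2.04×10⁹)^(1/4) = 212 K.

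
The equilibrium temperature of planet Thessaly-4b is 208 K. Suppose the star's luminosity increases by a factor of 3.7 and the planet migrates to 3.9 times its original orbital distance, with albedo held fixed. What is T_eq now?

T_eq ∝ L^(1/4) · d^(−1/2).
T′ = 208 × 3.7^(1/4) / 3.9^(1/2) = 146 K.

T_eq ≈ 146 K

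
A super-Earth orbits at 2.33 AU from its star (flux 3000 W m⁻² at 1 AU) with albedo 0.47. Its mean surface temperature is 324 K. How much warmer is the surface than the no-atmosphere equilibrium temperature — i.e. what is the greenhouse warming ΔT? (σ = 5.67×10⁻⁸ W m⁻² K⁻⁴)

S = 3000/2.33² = 552.6 W m⁻².
T_eq = [S(1−A)/(4σ)]^(1/4) = [552.6×0.53/(4×5.67×10⁻⁸)]^(1/4) = 189.6 K.
ΔT = T_surf − T_eq = 324 − 189.6.

ΔT ≈ 134.4 K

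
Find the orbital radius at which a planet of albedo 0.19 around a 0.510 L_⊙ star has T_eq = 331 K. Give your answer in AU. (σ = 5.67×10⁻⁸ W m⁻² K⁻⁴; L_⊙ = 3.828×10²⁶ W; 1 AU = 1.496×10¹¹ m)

d ≈ 0.454 AU

L = 0.510 × 3.828×10²⁶ = 1.95×10²⁶ W.
From T_eq⁴ = L(1−A)/(16πσd²): d = √[L(1−A)/(16πσT_eq⁴)].
d = √[1.95×10²⁶ × 0.81 / (16π × 5.67×10⁻⁸ × (331)⁴)] = 6.80×10¹⁰ m = 0.454 AU.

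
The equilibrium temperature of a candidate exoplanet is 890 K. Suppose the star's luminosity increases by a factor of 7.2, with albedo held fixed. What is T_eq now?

T_eq ∝ L^(1/4) · d^(−1/2).
T′ = 890 × 7.2^(1/4) = 1460 K.

T_eq ≈ 1460 K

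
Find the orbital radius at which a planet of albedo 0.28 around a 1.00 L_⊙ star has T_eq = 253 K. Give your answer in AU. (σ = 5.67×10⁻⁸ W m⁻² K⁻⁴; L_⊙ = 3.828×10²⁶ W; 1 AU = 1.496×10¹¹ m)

L = 1.00 × 3.828×10²⁶ = 3.83×10²⁶ W.
From T_eq⁴ = L(1−A)/(16πσd²): d = √[L(1−A)/(16πσT_eq⁴)].
d = √[3.83×10²⁶ × 0.72 / (16π × 5.67×10⁻⁸ × (253)⁴)] = 1.54×10¹¹ m = 1.03 AU.

d ≈ 1.03 AU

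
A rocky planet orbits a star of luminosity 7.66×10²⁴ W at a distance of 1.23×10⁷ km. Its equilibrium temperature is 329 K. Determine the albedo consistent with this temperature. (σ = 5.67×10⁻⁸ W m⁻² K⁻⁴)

d = 1.23×10⁷ km = 1.23×10¹⁰ m.
Flux: S = L/(4πd²) = 7.66×10²⁴/(4π×(1.23×10¹⁰)²) = 4030 W m⁻².
From T_eq⁴ = S(1−A)/(4σ): 1−A = 4σT_eq⁴/S.
1−A = 4 × 5.67×10⁻⁸ × (329)⁴ / 4030 = 0.660.

A ≈ 0.34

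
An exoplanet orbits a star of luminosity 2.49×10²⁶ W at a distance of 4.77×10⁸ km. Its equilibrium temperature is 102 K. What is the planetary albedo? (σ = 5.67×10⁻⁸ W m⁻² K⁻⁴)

A ≈ 0.72

d = 4.77×10⁸ km = 4.77×10¹¹ m.
Flux: S = L/(4πd²) = 2.49×10²⁶/(4π×(4.77×10¹¹)²) = 87.1 W m⁻².
From T_eq⁴ = S(1−A)/(4σ): 1−A = 4σT_eq⁴/S.
1−A = 4 × 5.67×10⁻⁸ × (102)⁴ / 87.1 = 0.282.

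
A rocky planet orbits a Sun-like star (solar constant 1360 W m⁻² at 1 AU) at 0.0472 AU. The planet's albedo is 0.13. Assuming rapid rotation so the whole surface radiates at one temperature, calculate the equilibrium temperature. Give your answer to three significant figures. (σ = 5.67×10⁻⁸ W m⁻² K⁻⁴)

Flux at 0.0472 AU: S = 1360/0.0472² = 6.10×10⁵ W m⁻².
Energy balance: absorbed = emitted ⇒ πR²·S(1−A) = 4πR²·σT_eq⁴, so T_eq⁴ = S(1−A)/(4σ).
T_eq = [6.10×10⁵ × 0.87 / (4 × 5.67×10⁻⁸)]^(1/4) = (2.34×10¹²)^(1/4) = 1240 K.

T_eq ≈ 1240 K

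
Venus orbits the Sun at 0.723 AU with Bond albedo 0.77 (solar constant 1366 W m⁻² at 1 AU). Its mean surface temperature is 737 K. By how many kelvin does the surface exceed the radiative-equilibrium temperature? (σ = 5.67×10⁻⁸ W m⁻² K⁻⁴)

ΔT ≈ 510.1 K

S = 1366/0.723² = 2613 W m⁻².
T_eq = [S(1−A)/(4σ)]^(1/4) = [2613×0.23/(4×5.67×10⁻⁸)]^(1/4) = 226.9 K.
ΔT = T_surf − T_eq = 737 − 226.9.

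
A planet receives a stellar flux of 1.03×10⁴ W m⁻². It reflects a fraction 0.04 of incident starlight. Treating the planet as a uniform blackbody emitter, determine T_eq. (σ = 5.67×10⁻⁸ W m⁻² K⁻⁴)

T_eq ≈ 457 K

Energy balance: absorbed = emitted ⇒ πR²·S(1−A) = 4πR²·σT_eq⁴, so T_eq⁴ = S(1−A)/(4σ).
T_eq = [1.03×10⁴ × 0.96 / (4 × 5.67×10⁻⁸)]^(1/4) = (4.36×10¹⁰)^(1/4) = 457 K.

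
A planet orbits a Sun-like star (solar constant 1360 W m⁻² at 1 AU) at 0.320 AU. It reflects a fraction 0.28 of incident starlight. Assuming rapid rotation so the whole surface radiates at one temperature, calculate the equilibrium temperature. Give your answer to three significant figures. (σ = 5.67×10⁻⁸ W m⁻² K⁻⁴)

T_eq ≈ 453 K

Flux at 0.320 AU: S = 1360/0.320² = 1.33×10⁴ W m⁻².
Energy balance: absorbed = emitted ⇒ πR²·S(1−A) = 4πR²·σT_eq⁴, so T_eq⁴ = S(1−A)/(4σ).
T_eq = [1.33×10⁴ × 0.72 / (4 × 5.67×10⁻⁸)]^(1/4) = (4.22×10¹⁰)^(1/4) = 453 K.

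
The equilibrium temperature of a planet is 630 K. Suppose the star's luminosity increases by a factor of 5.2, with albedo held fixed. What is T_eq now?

T_eq ∝ L^(1/4) · d^(−1/2).
T′ = 630 × 5.2^(1/4) = 951 K.

T_eq ≈ 951 K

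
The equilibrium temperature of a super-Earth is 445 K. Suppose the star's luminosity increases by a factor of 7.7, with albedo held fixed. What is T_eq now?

T_eq ≈ 741 K

T_eq ∝ L^(1/4) · d^(−1/2).
T′ = 445 × 7.7^(1/4) = 741 K.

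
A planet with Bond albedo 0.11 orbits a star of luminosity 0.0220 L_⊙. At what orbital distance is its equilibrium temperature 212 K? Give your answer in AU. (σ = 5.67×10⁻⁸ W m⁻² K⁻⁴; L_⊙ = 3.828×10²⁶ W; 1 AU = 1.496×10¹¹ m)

d ≈ 0.241 AU

L = 0.0220 × 3.828×10²⁶ = 8.42×10²⁴ W.
From T_eq⁴ = L(1−A)/(16πσd²): d = √[L(1−A)/(16πσT_eq⁴)].
d = √[8.42×10²⁴ × 0.89 / (16π × 5.67×10⁻⁸ × (212)⁴)] = 3.61×10¹⁰ m = 0.241 AU.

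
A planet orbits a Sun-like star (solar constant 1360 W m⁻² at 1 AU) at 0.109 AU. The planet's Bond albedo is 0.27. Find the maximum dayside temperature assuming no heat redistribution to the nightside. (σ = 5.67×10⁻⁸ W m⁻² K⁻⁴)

T_ss ≈ 1100 K

Flux at 0.109 AU: S = 1360/0.109² = 1.14×10⁵ W m⁻².
With no redistribution each surface element balances locally: S(1−A) = σT⁴.
T = [1.14×10⁵ × 0.73 / 5.67×10⁻⁸]^(1/4) = (1.47×10¹²)^(1/4) = 1100 K.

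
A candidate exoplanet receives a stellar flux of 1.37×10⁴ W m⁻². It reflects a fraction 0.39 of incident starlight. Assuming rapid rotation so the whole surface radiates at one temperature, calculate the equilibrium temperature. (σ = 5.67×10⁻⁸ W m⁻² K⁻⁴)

T_eq ≈ 438 K

Energy balance: absorbed = emitted ⇒ πR²·S(1−A) = 4πR²·σT_eq⁴, so T_eq⁴ = S(1−A)/(4σ).
T_eq = [1.37×10⁴ × 0.61 / (4 × 5.67×10⁻⁸)]^(1/4) = (3.68×10¹⁰)^(1/4) = 438 K.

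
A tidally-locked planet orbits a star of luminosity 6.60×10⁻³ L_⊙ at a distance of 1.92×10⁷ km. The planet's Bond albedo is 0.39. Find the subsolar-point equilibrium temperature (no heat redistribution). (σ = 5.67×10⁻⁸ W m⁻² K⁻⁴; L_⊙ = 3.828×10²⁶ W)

T_ss ≈ 277 K

d = 1.92×10⁷ km = 1.92×10¹⁰ m.
L = 6.60×10⁻³ × 3.828×10²⁶ = 2.53×10²⁴ W.
Flux: S = L/(4πd²) = 2.53×10²⁴/(4π×(1.92×10¹⁰)²) = 545 W m⁻².
At the subsolar point the surface absorbs S(1−A) and emits σT⁴ per unit area — no factor of 4, since only the local patch is in balance.
T = [545 × 0.61 / 5.67×10⁻⁸]^(1/4) = (5.87×10⁹)^(1/4) = 277 K.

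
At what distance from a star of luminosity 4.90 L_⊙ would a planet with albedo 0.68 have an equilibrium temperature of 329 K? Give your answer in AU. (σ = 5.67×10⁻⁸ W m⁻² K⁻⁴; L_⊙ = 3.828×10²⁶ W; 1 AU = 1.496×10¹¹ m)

L = 4.90 × 3.828×10²⁶ = 1.88×10²⁷ W.
From T_eq⁴ = L(1−A)/(16πσd²): d = √[L(1−A)/(16πσT_eq⁴)].
d = √[1.88×10²⁷ × 0.32 / (16π × 5.67×10⁻⁸ × (329)⁴)] = 1.34×10¹¹ m = 0.896 AU.

d ≈ 0.896 AU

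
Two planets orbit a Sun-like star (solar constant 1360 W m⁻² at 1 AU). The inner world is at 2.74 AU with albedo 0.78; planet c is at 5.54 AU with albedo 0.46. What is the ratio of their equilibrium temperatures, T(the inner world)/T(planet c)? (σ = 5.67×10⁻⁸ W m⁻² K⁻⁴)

T_eq = [S₀(1−A)/(4σd²)]^(1/4), so T ∝ (1−A)^(1/4) / √d.
T₁ = [1360×0.22/(4×5.67×10⁻⁸×2.74²)]^(1/4) = 115.13 K.
T₂ = [1360×0.54/(4×5.67×10⁻⁸×5.54²)]^(1/4) = 101.35 K.

T₁/T₂ ≈ 1.136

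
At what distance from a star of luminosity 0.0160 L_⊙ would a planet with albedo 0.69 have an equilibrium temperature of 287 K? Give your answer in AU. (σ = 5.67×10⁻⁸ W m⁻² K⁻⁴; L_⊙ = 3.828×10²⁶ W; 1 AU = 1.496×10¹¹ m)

d ≈ 0.0662 AU

L = 0.0160 × 3.828×10²⁶ = 6.12×10²⁴ W.
From T_eq⁴ = L(1−A)/(16πσd²): d = √[L(1−A)/(16πσT_eq⁴)].
d = √[6.12×10²⁴ × 0.31 / (16π × 5.67×10⁻⁸ × (287)⁴)] = 9.91×10⁹ m = 0.0662 AU.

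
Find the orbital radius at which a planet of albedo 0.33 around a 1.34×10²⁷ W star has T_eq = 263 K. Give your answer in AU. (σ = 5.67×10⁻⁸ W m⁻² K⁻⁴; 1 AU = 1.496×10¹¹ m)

d ≈ 1.72 AU

From T_eq⁴ = L(1−A)/(16πσd²): d = √[L(1−A)/(16πσT_eq⁴)].
d = √[1.34×10²⁷ × 0.67 / (16π × 5.67×10⁻⁸ × (263)⁴)] = 2.57×10¹¹ m = 1.72 AU.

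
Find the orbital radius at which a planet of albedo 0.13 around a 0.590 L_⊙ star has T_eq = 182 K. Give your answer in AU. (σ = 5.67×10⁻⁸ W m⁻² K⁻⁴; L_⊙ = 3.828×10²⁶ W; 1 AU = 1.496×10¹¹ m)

d ≈ 1.68 AU

L = 0.590 × 3.828×10²⁶ = 2.26×10²⁶ W.
From T_eq⁴ = L(1−A)/(16πσd²): d = √[L(1−A)/(16πσT_eq⁴)].
d = √[2.26×10²⁶ × 0.87 / (16π × 5.67×10⁻⁸ × (182)⁴)] = 2.51×10¹¹ m = 1.68 AU.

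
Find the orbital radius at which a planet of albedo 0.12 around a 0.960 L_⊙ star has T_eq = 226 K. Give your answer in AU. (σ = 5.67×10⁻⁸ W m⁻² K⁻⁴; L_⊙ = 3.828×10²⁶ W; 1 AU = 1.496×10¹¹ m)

d ≈ 1.39 AU

L = 0.960 × 3.828×10²⁶ = 3.67×10²⁶ W.
From T_eq⁴ = L(1−A)/(16πσd²): d = √[L(1−A)/(16πσT_eq⁴)].
d = √[3.67×10²⁶ × 0.88 / (16π × 5.67×10⁻⁸ × (226)⁴)] = 2.09×10¹¹ m = 1.39 AU.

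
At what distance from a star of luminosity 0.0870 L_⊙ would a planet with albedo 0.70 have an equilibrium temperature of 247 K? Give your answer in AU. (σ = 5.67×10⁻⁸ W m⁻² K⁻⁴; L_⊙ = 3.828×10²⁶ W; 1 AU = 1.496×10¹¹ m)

L = 0.0870 × 3.828×10²⁶ = 3.33×10²⁵ W.
From T_eq⁴ = L(1−A)/(16πσd²): d = √[L(1−A)/(16πσT_eq⁴)].
d = √[3.33×10²⁵ × 0.30 / (16π × 5.67×10⁻⁸ × (247)⁴)] = 3.07×10¹⁰ m = 0.205 AU.

d ≈ 0.205 AU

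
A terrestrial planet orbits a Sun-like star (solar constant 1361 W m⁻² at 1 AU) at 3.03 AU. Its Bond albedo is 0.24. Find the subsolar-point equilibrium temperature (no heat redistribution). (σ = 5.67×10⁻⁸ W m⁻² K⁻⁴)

Flux at 3.03 AU: S = 1361/3.03² = 148 W m⁻².
At the subsolar point the surface absorbs S(1−A) and emits σT⁴ per unit area — no factor of 4, since only the local patch is in balance.
T = [148 × 0.76 / 5.67×10⁻⁸]^(1/4) = (1.99×10⁹)^(1/4) = 211 K.

T_ss ≈ 211 K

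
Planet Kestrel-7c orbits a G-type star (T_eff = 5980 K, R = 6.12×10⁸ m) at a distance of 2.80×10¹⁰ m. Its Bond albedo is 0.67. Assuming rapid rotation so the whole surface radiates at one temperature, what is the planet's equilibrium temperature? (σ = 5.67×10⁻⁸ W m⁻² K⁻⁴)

T_eq ≈ 474 K

L = 4πR_⋆²σT_⋆⁴ = 4π(6.12×10⁸)² × 5.67×10⁻⁸ × (5980)⁴ = 3.41×10²⁶ W.
S = L/(4πd²) = 3.46×10⁴ W m⁻².
Energy balance: absorbed = emitted ⇒ πR²·S(1−A) = 4πR²·σT_eq⁴, so T_eq⁴ = S(1−A)/(4σ).
T_eq = [3.46×10⁴ × 0.33 / (4 × 5.67×10⁻⁸)]^(1/4) = (5.04×10¹⁰)^(1/4) = 474 K.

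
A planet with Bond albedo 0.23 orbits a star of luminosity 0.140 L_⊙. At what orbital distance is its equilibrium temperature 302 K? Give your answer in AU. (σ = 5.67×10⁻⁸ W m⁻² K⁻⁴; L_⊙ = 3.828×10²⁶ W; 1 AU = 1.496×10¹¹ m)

d ≈ 0.279 AU

L = 0.140 × 3.828×10²⁶ = 5.36×10²⁵ W.
From T_eq⁴ = L(1−A)/(16πσd²): d = √[L(1−A)/(16πσT_eq⁴)].
d = √[5.36×10²⁵ × 0.77 / (16π × 5.67×10⁻⁸ × (302)⁴)] = 4.17×10¹⁰ m = 0.279 AU.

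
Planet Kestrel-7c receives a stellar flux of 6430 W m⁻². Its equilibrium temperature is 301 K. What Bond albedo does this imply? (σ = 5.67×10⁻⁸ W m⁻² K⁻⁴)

From T_eq⁴ = S(1−A)/(4σ): 1−A = 4σT_eq⁴/S.
1−A = 4 × 5.67×10⁻⁸ × (301)⁴ / 6430 = 0.290.

A ≈ 0.71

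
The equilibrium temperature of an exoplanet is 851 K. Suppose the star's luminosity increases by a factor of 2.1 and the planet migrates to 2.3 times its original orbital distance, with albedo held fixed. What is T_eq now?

T_eq ∝ L^(1/4) · d^(−1/2).
T′ = 851 × 2.1^(1/4) / 2.3^(1/2) = 675 K.

T_eq ≈ 675 K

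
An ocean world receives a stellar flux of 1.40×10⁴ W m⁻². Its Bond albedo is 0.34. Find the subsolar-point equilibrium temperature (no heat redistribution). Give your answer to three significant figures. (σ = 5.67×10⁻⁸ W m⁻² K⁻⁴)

T_ss ≈ 635 K

At the subsolar point the surface absorbs S(1−A) and emits σT⁴ per unit area — no factor of 4, since only the local patch is in balance.
T = [1.40×10⁴ × 0.66 / 5.67×10⁻⁸]^(1/4) = (1.63×10¹¹)^(1/4) = 635 K.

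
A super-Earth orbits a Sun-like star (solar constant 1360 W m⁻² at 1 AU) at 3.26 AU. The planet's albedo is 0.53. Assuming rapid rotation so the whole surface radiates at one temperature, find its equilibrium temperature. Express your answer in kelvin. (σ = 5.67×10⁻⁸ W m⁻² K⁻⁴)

Flux at 3.26 AU: S = 1360/3.26² = 128 W m⁻².
Energy balance: absorbed = emitted ⇒ πR²·S(1−A) = 4πR²·σT_eq⁴, so T_eq⁴ = S(1−A)/(4σ).
T_eq = [128 × 0.47 / (4 × 5.67×10⁻⁸)]^(1/4) = (2.65×10⁸)^(1/4) = 128 K.

T_eq ≈ 128 K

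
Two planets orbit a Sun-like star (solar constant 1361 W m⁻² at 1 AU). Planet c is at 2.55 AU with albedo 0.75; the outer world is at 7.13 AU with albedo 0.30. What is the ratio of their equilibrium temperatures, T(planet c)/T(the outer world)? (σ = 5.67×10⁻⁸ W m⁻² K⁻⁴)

T₁/T₂ ≈ 1.293

T_eq = [S₀(1−A)/(4σd²)]^(1/4), so T ∝ (1−A)^(1/4) / √d.
T₁ = [1361×0.25/(4×5.67×10⁻⁸×2.55²)]^(1/4) = 123.24 K.
T₂ = [1361×0.70/(4×5.67×10⁻⁸×7.13²)]^(1/4) = 95.34 K.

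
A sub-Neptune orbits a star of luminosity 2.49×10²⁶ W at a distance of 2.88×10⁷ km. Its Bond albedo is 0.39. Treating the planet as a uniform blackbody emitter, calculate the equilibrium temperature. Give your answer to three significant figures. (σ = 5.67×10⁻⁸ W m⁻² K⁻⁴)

d = 2.88×10⁷ km = 2.88×10¹⁰ m.
Flux: S = L/(4πd²) = 2.49×10²⁶/(4π×(2.88×10¹⁰)²) = 2.39×10⁴ W m⁻².
Energy balance: absorbed = emitted ⇒ πR²·S(1−A) = 4πR²·σT_eq⁴, so T_eq⁴ = S(1−A)/(4σ).
T_eq = [2.39×10⁴ × 0.61 / (4 × 5.67×10⁻⁸)]^(1/4) = (6.43×10¹⁰)^(1/4) = 503 K.

T_eq ≈ 503 K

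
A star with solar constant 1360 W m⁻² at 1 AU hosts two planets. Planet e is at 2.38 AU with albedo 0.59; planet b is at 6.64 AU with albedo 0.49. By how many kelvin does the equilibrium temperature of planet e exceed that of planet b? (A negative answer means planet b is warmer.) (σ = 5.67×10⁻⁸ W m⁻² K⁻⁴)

T_eq = [S₀(1−A)/(4σd²)]^(1/4), so T ∝ (1−A)^(1/4) / √d.
T₁ = [1360×0.41/(4×5.67×10⁻⁸×2.38²)]^(1/4) = 144.34 K.
T₂ = [1360×0.51/(4×5.67×10⁻⁸×6.64²)]^(1/4) = 91.26 K.

ΔT ≈ 53.1 K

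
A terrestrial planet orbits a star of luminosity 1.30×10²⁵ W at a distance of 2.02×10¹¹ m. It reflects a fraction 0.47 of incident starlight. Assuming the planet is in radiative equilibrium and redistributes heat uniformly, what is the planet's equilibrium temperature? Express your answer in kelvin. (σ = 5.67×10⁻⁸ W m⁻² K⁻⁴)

T_eq ≈ 87.7 K

Flux: S = L/(4πd²) = 1.30×10²⁵/(4π×(2.02×10¹¹)²) = 25.4 W m⁻².
Energy balance: absorbed = emitted ⇒ πR²·S(1−A) = 4πR²·σT_eq⁴, so T_eq⁴ = S(1−A)/(4σ).
T_eq = [25.4 × 0.53 / (4 × 5.67×10⁻⁸)]^(1/4) = (5.92×10⁷)^(1/4) = 87.7 K.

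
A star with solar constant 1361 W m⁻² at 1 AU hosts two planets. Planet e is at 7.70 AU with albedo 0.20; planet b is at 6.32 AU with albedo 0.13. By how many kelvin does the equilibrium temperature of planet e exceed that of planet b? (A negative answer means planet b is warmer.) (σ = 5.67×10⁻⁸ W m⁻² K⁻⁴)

T_eq = [S₀(1−A)/(4σd²)]^(1/4), so T ∝ (1−A)^(1/4) / √d.
T₁ = [1361×0.80/(4×5.67×10⁻⁸×7.70²)]^(1/4) = 94.86 K.
T₂ = [1361×0.87/(4×5.67×10⁻⁸×6.32²)]^(1/4) = 106.92 K.

ΔT ≈ -12.1 K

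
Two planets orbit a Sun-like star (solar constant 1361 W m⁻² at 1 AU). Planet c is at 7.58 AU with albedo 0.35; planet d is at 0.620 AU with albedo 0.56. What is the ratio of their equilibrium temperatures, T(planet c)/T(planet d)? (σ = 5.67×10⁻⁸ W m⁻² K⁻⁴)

T₁/T₂ ≈ 0.315

T_eq = [S₀(1−A)/(4σd²)]^(1/4), so T ∝ (1−A)^(1/4) / √d.
T₁ = [1361×0.65/(4×5.67×10⁻⁸×7.58²)]^(1/4) = 90.77 K.
T₂ = [1361×0.44/(4×5.67×10⁻⁸×0.620²)]^(1/4) = 287.89 K.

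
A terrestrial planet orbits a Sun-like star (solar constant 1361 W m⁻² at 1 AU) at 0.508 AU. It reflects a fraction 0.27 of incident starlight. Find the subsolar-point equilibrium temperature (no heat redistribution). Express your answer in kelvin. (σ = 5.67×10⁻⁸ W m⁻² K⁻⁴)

T_ss ≈ 510 K

Flux at 0.508 AU: S = 1361/0.508² = 5270 W m⁻².
At the subsolar point the surface absorbs S(1−A) and emits σT⁴ per unit area — no factor of 4, since only the local patch is in balance.
T = [5270 × 0.73 / 5.67×10⁻⁸]^(1/4) = (6.79×10¹⁰)^(1/4) = 510 K.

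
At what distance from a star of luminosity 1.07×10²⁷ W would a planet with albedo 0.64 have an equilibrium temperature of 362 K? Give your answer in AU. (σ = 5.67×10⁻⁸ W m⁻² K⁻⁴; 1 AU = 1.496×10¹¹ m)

d ≈ 0.593 AU

From T_eq⁴ = L(1−A)/(16πσd²): d = √[L(1−A)/(16πσT_eq⁴)].
d = √[1.07×10²⁷ × 0.36 / (16π × 5.67×10⁻⁸ × (362)⁴)] = 8.87×10¹⁰ m = 0.593 AU.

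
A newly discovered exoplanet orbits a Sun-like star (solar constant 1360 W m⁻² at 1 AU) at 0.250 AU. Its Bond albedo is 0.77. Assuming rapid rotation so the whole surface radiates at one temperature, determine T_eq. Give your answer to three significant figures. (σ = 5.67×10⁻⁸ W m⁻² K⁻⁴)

T_eq ≈ 385 K

Flux at 0.250 AU: S = 1360/0.250² = 2.18×10⁴ W m⁻².
Energy balance: absorbed = emitted ⇒ πR²·S(1−A) = 4πR²·σT_eq⁴, so T_eq⁴ = S(1−A)/(4σ).
T_eq = [2.18×10⁴ × 0.23 / (4 × 5.67×10⁻⁸)]^(1/4) = (2.21×10¹⁰)^(1/4) = 385 K.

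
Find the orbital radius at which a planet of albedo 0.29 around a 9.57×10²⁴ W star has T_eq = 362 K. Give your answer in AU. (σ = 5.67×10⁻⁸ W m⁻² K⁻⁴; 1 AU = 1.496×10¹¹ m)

d ≈ 0.0788 AU

From T_eq⁴ = L(1−A)/(16πσd²): d = √[L(1−A)/(16πσT_eq⁴)].
d = √[9.57×10²⁴ × 0.71 / (16π × 5.67×10⁻⁸ × (362)⁴)] = 1.18×10¹⁰ m = 0.0788 AU.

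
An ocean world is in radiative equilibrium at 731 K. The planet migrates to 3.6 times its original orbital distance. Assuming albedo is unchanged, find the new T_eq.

T_eq ∝ L^(1/4) · d^(−1/2).
T′ = 731 / 3.6^(1/2) = 385 K.

T_eq ≈ 385 K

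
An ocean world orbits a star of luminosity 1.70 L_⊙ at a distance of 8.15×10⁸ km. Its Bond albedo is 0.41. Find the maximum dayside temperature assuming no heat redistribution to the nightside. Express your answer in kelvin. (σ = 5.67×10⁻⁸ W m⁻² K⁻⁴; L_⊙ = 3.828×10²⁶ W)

T_ss ≈ 169 K

d = 8.15×10⁸ km = 8.15×10¹¹ m.
L = 1.70 × 3.828×10²⁶ = 6.51×10²⁶ W.
Flux: S = L/(4πd²) = 6.51×10²⁶/(4π×(8.15×10¹¹)²) = 78.0 W m⁻².
With no redistribution each surface element balances locally: S(1−A) = σT⁴.
T = [78.0 × 0.59 / 5.67×10⁻⁸]^(1/4) = (8.11×10⁸)^(1/4) = 169 K.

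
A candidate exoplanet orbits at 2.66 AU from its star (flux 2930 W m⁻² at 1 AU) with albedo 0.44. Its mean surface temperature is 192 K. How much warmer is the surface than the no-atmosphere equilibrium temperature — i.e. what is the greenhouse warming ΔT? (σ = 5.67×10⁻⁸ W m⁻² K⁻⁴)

S = 2930/2.66² = 414.1 W m⁻².
T_eq = [S(1−A)/(4σ)]^(1/4) = [414.1×0.56/(4×5.67×10⁻⁸)]^(1/4) = 178.8 K.
ΔT = T_surf − T_eq = 192 − 178.8.

ΔT ≈ 13.2 K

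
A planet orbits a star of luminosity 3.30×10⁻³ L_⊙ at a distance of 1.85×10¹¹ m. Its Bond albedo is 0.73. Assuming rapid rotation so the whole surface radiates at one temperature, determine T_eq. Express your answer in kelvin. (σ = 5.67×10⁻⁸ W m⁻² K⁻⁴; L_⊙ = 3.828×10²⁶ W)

T_eq ≈ 43.2 K

L = 3.30×10⁻³ × 3.828×10²⁶ = 1.26×10²⁴ W.
Flux: S = L/(4πd²) = 1.26×10²⁴/(4π×(1.85×10¹¹)²) = 2.94 W m⁻².
Energy balance: absorbed = emitted ⇒ πR²·S(1−A) = 4πR²·σT_eq⁴, so T_eq⁴ = S(1−A)/(4σ).
T_eq = [2.94 × 0.27 / (4 × 5.67×10⁻⁸)]^(1/4) = (3.50×10⁶)^(1/4) = 43.2 K.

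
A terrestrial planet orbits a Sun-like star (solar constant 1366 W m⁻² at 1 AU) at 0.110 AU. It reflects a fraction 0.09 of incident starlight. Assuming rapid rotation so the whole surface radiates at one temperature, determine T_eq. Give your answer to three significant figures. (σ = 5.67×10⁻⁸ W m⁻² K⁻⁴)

T_eq ≈ 820 K

Flux at 0.110 AU: S = 1366/0.110² = 1.13×10⁵ W m⁻².
Energy balance: absorbed = emitted ⇒ πR²·S(1−A) = 4πR²·σT_eq⁴, so T_eq⁴ = S(1−A)/(4σ).
T_eq = [1.13×10⁵ × 0.91 / (4 × 5.67×10⁻⁸)]^(1/4) = (4.53×10¹¹)^(1/4) = 820 K.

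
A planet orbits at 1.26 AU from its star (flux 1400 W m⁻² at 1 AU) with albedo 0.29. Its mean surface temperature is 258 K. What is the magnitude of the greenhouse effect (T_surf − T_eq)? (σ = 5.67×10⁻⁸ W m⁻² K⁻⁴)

ΔT ≈ 28.8 K

S = 1400/1.26² = 881.8 W m⁻².
T_eq = [S(1−A)/(4σ)]^(1/4) = [881.8×0.71/(4×5.67×10⁻⁸)]^(1/4) = 229.2 K.
ΔT = T_surf − T_eq = 258 − 229.2.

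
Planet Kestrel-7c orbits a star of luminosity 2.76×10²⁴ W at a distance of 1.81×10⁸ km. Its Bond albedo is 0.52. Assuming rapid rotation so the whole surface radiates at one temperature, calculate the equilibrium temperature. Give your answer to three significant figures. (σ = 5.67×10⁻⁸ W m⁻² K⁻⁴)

T_eq ≈ 61.4 K

d = 1.81×10⁸ km = 1.81×10¹¹ m.
Flux: S = L/(4πd²) = 2.76×10²⁴/(4π×(1.81×10¹¹)²) = 6.70 W m⁻².
Energy balance: absorbed = emitted ⇒ πR²·S(1−A) = 4πR²·σT_eq⁴, so T_eq⁴ = S(1−A)/(4σ).
T_eq = [6.70 × 0.48 / (4 × 5.67×10⁻⁸)]^(1/4) = (1.42×10⁷)^(1/4) = 61.4 K.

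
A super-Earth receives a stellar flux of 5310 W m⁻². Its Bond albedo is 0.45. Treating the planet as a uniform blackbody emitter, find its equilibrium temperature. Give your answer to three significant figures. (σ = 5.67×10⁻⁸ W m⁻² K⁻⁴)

T_eq ≈ 337 K

Energy balance: absorbed = emitted ⇒ πR²·S(1−A) = 4πR²·σT_eq⁴, so T_eq⁴ = S(1−A)/(4σ).
T_eq = [5310 × 0.55 / (4 × 5.67×10⁻⁸)]^(1/4) = (1.29×10¹⁰)^(1/4) = 337 K.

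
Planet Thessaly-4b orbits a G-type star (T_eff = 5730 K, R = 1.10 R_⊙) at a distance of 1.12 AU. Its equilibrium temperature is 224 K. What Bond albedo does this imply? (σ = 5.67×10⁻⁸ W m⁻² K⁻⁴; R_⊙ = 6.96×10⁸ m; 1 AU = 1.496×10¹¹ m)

A ≈ 0.55

R_⋆ = 1.10 × 6.96×10⁸ = 7.66×10⁸ m.
d = 1.12 AU = 1.68×10¹¹ m.
L = 4πR_⋆²σT_⋆⁴ = 4π(7.66×10⁸)² × 5.67×10⁻⁸ × (5730)⁴ = 4.50×10²⁶ W.
S = L/(4πd²) = 1280 W m⁻².
From T_eq⁴ = S(1−A)/(4σ): 1−A = 4σT_eq⁴/S.
1−A = 4 × 5.67×10⁻⁸ × (224)⁴ / 1280 = 0.447.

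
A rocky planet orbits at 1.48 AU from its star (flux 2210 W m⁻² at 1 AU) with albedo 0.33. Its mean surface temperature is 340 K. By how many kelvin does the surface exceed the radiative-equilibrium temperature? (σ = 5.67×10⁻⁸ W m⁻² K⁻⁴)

ΔT ≈ 106.3 K

S = 2210/1.48² = 1009 W m⁻².
T_eq = [S(1−A)/(4σ)]^(1/4) = [1009×0.67/(4×5.67×10⁻⁸)]^(1/4) = 233.7 K.
ΔT = T_surf − T_eq = 340 − 233.7.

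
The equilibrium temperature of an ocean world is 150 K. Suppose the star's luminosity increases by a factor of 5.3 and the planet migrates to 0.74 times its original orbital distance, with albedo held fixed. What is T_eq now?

T_eq ≈ 265 K

T_eq ∝ L^(1/4) · d^(−1/2).
T′ = 150 × 5.3^(1/4) / 0.74^(1/2) = 265 K.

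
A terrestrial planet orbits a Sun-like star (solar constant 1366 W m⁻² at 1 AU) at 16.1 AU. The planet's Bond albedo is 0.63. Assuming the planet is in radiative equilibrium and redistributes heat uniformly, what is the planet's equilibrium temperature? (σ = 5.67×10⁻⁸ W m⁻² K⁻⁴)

Flux at 16.1 AU: S = 1366/16.1² = 5.27 W m⁻².
Energy balance: absorbed = emitted ⇒ πR²·S(1−A) = 4πR²·σT_eq⁴, so T_eq⁴ = S(1−A)/(4σ).
T_eq = [5.27 × 0.37 / (4 × 5.67×10⁻⁸)]^(1/4) = (8.60×10⁶)^(1/4) = 54.1 K.

T_eq ≈ 54.1 K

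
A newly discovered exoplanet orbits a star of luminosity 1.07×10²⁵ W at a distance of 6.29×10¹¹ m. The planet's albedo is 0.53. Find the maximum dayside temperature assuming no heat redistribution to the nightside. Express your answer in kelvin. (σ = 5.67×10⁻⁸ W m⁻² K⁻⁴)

Flux: S = L/(4πd²) = 1.07×10²⁵/(4π×(6.29×10¹¹)²) = 2.15 W m⁻².
With no redistribution each surface element balances locally: S(1−A) = σT⁴.
T = [2.15 × 0.47 / 5.67×10⁻⁸]^(1/4) = (1.78×10⁷)^(1/4) = 65.0 K.

T_ss ≈ 65.0 K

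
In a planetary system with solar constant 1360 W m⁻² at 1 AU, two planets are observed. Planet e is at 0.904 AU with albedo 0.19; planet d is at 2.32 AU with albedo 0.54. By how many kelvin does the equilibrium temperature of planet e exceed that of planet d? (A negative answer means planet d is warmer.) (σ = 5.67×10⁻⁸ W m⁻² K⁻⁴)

ΔT ≈ 127.2 K

T_eq = [S₀(1−A)/(4σd²)]^(1/4), so T ∝ (1−A)^(1/4) / √d.
T₁ = [1360×0.81/(4×5.67×10⁻⁸×0.904²)]^(1/4) = 277.66 K.
T₂ = [1360×0.46/(4×5.67×10⁻⁸×2.32²)]^(1/4) = 150.46 K.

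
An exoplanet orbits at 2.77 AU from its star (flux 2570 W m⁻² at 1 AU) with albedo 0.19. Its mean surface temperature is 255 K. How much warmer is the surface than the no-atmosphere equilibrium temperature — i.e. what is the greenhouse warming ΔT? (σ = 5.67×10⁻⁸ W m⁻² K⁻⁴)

ΔT ≈ 69.0 K

S = 2570/2.77² = 334.9 W m⁻².
T_eq = [S(1−A)/(4σ)]^(1/4) = [334.9×0.81/(4×5.67×10⁻⁸)]^(1/4) = 186.0 K.
ΔT = T_surf − T_eq = 255 − 186.0.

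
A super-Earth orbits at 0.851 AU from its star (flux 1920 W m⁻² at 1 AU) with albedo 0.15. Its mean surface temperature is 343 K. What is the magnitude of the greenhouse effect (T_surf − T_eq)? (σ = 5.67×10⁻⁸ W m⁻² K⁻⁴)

ΔT ≈ 27.3 K

S = 1920/0.851² = 2651 W m⁻².
T_eq = [S(1−A)/(4σ)]^(1/4) = [2651×0.85/(4×5.67×10⁻⁸)]^(1/4) = 315.7 K.
ΔT = T_surf − T_eq = 343 − 315.7.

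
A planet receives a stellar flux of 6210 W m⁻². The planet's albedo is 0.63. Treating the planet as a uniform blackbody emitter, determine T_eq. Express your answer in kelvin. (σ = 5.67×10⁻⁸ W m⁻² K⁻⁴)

T_eq ≈ 317 K

Energy balance: absorbed = emitted ⇒ πR²·S(1−A) = 4πR²·σT_eq⁴, so T_eq⁴ = S(1−A)/(4σ).
T_eq = [6210 × 0.37 / (4 × 5.67×10⁻⁸)]^(1/4) = (1.01×10¹⁰)^(1/4) = 317 K.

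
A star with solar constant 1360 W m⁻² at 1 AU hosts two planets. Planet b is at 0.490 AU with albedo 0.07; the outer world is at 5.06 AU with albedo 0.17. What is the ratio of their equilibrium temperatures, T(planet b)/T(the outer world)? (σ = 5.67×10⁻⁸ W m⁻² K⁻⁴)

T_eq = [S₀(1−A)/(4σd²)]^(1/4), so T ∝ (1−A)^(1/4) / √d.
T₁ = [1360×0.93/(4×5.67×10⁻⁸×0.490²)]^(1/4) = 390.39 K.
T₂ = [1360×0.83/(4×5.67×10⁻⁸×5.06²)]^(1/4) = 118.08 K.

T₁/T₂ ≈ 3.306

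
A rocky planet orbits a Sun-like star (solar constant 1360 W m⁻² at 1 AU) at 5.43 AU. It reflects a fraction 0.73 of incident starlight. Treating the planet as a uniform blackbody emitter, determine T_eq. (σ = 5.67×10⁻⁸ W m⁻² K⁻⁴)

Flux at 5.43 AU: S = 1360/5.43² = 46.1 W m⁻².
Energy balance: absorbed = emitted ⇒ πR²·S(1−A) = 4πR²·σT_eq⁴, so T_eq⁴ = S(1−A)/(4σ).
T_eq = [46.1 × 0.27 / (4 × 5.67×10⁻⁸)]^(1/4) = (5.49×10⁷)^(1/4) = 86.1 K.

T_eq ≈ 86.1 K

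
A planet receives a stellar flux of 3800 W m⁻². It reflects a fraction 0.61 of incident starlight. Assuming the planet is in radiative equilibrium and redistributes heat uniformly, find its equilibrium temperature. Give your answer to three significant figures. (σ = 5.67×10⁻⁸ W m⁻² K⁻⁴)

T_eq ≈ 284 K

Energy balance: absorbed = emitted ⇒ πR²·S(1−A) = 4πR²·σT_eq⁴, so T_eq⁴ = S(1−A)/(4σ).
T_eq = [3800 × 0.39 / (4 × 5.67×10⁻⁸)]^(1/4) = (6.53×10⁹)^(1/4) = 284 K.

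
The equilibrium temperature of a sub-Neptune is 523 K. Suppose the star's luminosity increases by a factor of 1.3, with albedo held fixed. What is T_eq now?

T_eq ∝ L^(1/4) · d^(−1/2).
T′ = 523 × 1.3^(1/4) = 558 K.

T_eq ≈ 558 K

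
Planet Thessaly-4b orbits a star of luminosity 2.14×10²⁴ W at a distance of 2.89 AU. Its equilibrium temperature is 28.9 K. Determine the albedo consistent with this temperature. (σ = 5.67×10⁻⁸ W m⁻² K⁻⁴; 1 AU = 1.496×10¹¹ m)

A ≈ 0.83

d = 2.89 AU = 4.32×10¹¹ m.
Flux: S = L/(4πd²) = 2.14×10²⁴/(4π×(4.32×10¹¹)²) = 0.911 W m⁻².
From T_eq⁴ = S(1−A)/(4σ): 1−A = 4σT_eq⁴/S.
1−A = 4 × 5.67×10⁻⁸ × (28.9)⁴ / 0.911 = 0.174.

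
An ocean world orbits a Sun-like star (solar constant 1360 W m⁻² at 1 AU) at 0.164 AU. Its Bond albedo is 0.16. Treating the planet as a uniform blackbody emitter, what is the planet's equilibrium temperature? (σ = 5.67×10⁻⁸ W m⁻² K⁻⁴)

Flux at 0.164 AU: S = 1360/0.164² = 5.06×10⁴ W m⁻².
Energy balance: absorbed = emitted ⇒ πR²·S(1−A) = 4πR²·σT_eq⁴, so T_eq⁴ = S(1−A)/(4σ).
T_eq = [5.06×10⁴ × 0.84 / (4 × 5.67×10⁻⁸)]^(1/4) = (1.87×10¹¹)^(1/4) = 658 K.

T_eq ≈ 658 K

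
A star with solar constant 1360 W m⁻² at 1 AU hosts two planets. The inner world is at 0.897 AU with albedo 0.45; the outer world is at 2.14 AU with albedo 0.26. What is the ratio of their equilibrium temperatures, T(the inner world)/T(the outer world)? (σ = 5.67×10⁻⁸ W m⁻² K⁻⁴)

T₁/T₂ ≈ 1.434

T_eq = [S₀(1−A)/(4σd²)]^(1/4), so T ∝ (1−A)^(1/4) / √d.
T₁ = [1360×0.55/(4×5.67×10⁻⁸×0.897²)]^(1/4) = 253.03 K.
T₂ = [1360×0.74/(4×5.67×10⁻⁸×2.14²)]^(1/4) = 176.43 K.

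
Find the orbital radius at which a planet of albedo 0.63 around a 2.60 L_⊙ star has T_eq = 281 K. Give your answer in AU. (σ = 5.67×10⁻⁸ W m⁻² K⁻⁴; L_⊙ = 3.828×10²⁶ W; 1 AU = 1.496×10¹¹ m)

d ≈ 0.962 AU

L = 2.60 × 3.828×10²⁶ = 9.95×10²⁶ W.
From T_eq⁴ = L(1−A)/(16πσd²): d = √[L(1−A)/(16πσT_eq⁴)].
d = √[9.95×10²⁶ × 0.37 / (16π × 5.67×10⁻⁸ × (281)⁴)] = 1.44×10¹¹ m = 0.962 AU.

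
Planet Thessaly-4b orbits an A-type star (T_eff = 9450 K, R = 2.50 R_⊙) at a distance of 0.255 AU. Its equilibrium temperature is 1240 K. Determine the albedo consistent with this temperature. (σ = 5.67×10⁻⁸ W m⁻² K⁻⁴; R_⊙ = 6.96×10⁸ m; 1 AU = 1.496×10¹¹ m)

R_⋆ = 2.50 × 6.96×10⁸ = 1.74×10⁹ m.
d = 0.255 AU = 3.81×10¹⁰ m.
L = 4πR_⋆²σT_⋆⁴ = 4π(1.74×10⁹)² × 5.67×10⁻⁸ × (9450)⁴ = 1.72×10²⁸ W.
S = L/(4πd²) = 9.41×10⁵ W m⁻².
From T_eq⁴ = S(1−A)/(4σ): 1−A = 4σT_eq⁴/S.
1−A = 4 × 5.67×10⁻⁸ × (1240)⁴ / 9.41×10⁵ = 0.570.

A ≈ 0.43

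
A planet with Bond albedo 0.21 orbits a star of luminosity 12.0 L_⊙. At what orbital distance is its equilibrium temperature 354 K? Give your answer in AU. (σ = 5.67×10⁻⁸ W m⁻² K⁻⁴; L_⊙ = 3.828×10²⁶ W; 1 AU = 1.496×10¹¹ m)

L = 12.0 × 3.828×10²⁶ = 4.59×10²⁷ W.
From T_eq⁴ = L(1−A)/(16πσd²): d = √[L(1−A)/(16πσT_eq⁴)].
d = √[4.59×10²⁷ × 0.79 / (16π × 5.67×10⁻⁸ × (354)⁴)] = 2.85×10¹¹ m = 1.90 AU.

d ≈ 1.90 AU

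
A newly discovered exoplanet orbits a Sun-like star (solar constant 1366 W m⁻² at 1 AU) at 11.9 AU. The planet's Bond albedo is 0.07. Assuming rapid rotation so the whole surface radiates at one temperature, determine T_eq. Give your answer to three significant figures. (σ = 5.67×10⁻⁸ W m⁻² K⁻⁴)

T_eq ≈ 79.3 K

Flux at 11.9 AU: S = 1366/11.9² = 9.65 W m⁻².
Energy balance: absorbed = emitted ⇒ πR²·S(1−A) = 4πR²·σT_eq⁴, so T_eq⁴ = S(1−A)/(4σ).
T_eq = [9.65 × 0.93 / (4 × 5.67×10⁻⁸)]^(1/4) = (3.96×10⁷)^(1/4) = 79.3 K.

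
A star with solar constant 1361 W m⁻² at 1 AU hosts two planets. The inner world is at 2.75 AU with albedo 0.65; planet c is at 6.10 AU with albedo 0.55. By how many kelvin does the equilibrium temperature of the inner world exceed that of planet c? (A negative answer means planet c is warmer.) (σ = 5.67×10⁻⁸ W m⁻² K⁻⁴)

ΔT ≈ 36.8 K

T_eq = [S₀(1−A)/(4σd²)]^(1/4), so T ∝ (1−A)^(1/4) / √d.
T₁ = [1361×0.35/(4×5.67×10⁻⁸×2.75²)]^(1/4) = 129.09 K.
T₂ = [1361×0.45/(4×5.67×10⁻⁸×6.10²)]^(1/4) = 92.30 K.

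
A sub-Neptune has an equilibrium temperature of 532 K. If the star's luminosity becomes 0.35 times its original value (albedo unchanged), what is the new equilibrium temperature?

T_eq ∝ L^(1/4) · d^(−1/2).
T′ = 532 × 0.35^(1/4) = 409 K.

T_eq ≈ 409 K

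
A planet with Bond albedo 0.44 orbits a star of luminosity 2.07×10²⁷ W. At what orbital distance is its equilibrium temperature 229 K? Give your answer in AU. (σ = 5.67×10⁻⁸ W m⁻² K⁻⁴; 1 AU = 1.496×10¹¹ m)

From T_eq⁴ = L(1−A)/(16πσd²): d = √[L(1−A)/(16πσT_eq⁴)].
d = √[2.07×10²⁷ × 0.56 / (16π × 5.67×10⁻⁸ × (229)⁴)] = 3.85×10¹¹ m = 2.57 AU.

d ≈ 2.57 AU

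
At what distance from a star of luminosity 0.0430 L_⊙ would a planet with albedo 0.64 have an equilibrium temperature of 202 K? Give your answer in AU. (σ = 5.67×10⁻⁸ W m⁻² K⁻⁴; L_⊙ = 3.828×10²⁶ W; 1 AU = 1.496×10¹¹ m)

d ≈ 0.236 AU

L = 0.0430 × 3.828×10²⁶ = 1.65×10²⁵ W.
From T_eq⁴ = L(1−A)/(16πσd²): d = √[L(1−A)/(16πσT_eq⁴)].
d = √[1.65×10²⁵ × 0.36 / (16π × 5.67×10⁻⁸ × (202)⁴)] = 3.53×10¹⁰ m = 0.236 AU.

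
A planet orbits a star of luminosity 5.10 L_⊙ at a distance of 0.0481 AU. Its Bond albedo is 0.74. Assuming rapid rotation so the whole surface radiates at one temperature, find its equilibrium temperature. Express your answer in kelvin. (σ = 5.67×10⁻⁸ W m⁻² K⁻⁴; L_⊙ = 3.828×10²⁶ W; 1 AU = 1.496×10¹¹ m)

d = 0.0481 AU = 7.20×10⁹ m.
L = 5.10 × 3.828×10²⁶ = 1.95×10²⁷ W.
Flux: S = L/(4πd²) = 1.95×10²⁷/(4π×(7.20×10⁹)²) = 3.00×10⁶ W m⁻².
Energy balance: absorbed = emitted ⇒ πR²·S(1−A) = 4πR²·σT_eq⁴, so T_eq⁴ = S(1−A)/(4σ).
T_eq = [3.00×10⁶ × 0.26 / (4 × 5.67×10⁻⁸)]^(1/4) = (3.44×10¹²)^(1/4) = 1360 K.

T_eq ≈ 1360 K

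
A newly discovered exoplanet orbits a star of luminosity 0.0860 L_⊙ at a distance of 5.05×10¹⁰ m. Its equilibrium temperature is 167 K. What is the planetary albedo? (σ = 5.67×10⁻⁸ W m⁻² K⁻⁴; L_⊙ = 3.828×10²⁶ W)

A ≈ 0.83

L = 0.0860 × 3.828×10²⁶ = 3.29×10²⁵ W.
Flux: S = L/(4πd²) = 3.29×10²⁵/(4π×(5.05×10¹⁰)²) = 1030 W m⁻².
From T_eq⁴ = S(1−A)/(4σ): 1−A = 4σT_eq⁴/S.
1−A = 4 × 5.67×10⁻⁸ × (167)⁴ / 1030 = 0.172.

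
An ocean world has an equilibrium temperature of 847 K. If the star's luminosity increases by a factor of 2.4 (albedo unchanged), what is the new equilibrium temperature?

T_eq ∝ L^(1/4) · d^(−1/2).
T′ = 847 × 2.4^(1/4) = 1050 K.

T_eq ≈ 1050 K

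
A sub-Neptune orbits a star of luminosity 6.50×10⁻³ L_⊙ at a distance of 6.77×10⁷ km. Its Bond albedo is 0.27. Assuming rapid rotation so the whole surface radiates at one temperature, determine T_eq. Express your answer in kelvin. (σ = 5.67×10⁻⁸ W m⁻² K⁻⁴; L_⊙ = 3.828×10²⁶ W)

d = 6.77×10⁷ km = 6.77×10¹⁰ m.
L = 6.50×10⁻³ × 3.828×10²⁶ = 2.49×10²⁴ W.
Flux: S = L/(4πd²) = 2.49×10²⁴/(4π×(6.77×10¹⁰)²) = 43.2 W m⁻².
Energy balance: absorbed = emitted ⇒ πR²·S(1−A) = 4πR²·σT_eq⁴, so T_eq⁴ = S(1−A)/(4σ).
T_eq = [43.2 × 0.73 / (4 × 5.67×10⁻⁸)]^(1/4) = (1.39×10⁸)^(1/4) = 109 K.

T_eq ≈ 109 K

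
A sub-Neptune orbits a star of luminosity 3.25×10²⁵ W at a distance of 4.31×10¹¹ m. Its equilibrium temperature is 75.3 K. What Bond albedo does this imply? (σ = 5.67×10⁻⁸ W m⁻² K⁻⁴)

Flux: S = L/(4πd²) = 3.25×10²⁵/(4π×(4.31×10¹¹)²) = 13.9 W m⁻².
From T_eq⁴ = S(1−A)/(4σ): 1−A = 4σT_eq⁴/S.
1−A = 4 × 5.67×10⁻⁸ × (75.3)⁴ / 13.9 = 0.524.

A ≈ 0.48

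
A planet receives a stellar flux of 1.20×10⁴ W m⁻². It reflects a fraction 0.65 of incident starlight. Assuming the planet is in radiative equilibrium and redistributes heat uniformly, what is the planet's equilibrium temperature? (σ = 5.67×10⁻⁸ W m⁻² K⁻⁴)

T_eq ≈ 369 K

Energy balance: absorbed = emitted ⇒ πR²·S(1−A) = 4πR²·σT_eq⁴, so T_eq⁴ = S(1−A)/(4σ).
T_eq = [1.20×10⁴ × 0.35 / (4 × 5.67×10⁻⁸)]^(1/4) = (1.85×10¹⁰)^(1/4) = 369 K.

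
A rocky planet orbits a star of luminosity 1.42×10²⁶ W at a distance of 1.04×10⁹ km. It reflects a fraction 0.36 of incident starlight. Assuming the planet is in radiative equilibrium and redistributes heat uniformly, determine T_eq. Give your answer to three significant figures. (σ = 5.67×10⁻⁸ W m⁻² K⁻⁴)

T_eq ≈ 73.7 K

d = 1.04×10⁹ km = 1.04×10¹² m.
Flux: S = L/(4πd²) = 1.42×10²⁶/(4π×(1.04×10¹²)²) = 10.4 W m⁻².
Energy balance: absorbed = emitted ⇒ πR²·S(1−A) = 4πR²·σT_eq⁴, so T_eq⁴ = S(1−A)/(4σ).
T_eq = [10.4 × 0.64 / (4 × 5.67×10⁻⁸)]^(1/4) = (2.95×10⁷)^(1/4) = 73.7 K.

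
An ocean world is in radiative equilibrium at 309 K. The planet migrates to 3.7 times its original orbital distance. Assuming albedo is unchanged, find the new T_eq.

T_eq ∝ L^(1/4) · d^(−1/2).
T′ = 309 / 3.7^(1/2) = 161 K.

T_eq ≈ 161 K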